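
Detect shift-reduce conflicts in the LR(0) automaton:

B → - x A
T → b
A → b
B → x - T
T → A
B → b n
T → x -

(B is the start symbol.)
No shift-reduce conflicts

A shift-reduce conflict occurs when an LR(0) state has both:
  - a complete (reduce) item [A → α .] (dot at the end), and
  - a shift item [B → β . c γ] (dot before a terminal).

Augment with B' → B and build the canonical LR(0) collection (I0 = CLOSURE({[B' → . B]}), then GOTO on every symbol after a dot until no new states appear). It has 15 states:
  I0: { [B → . - x A], [B → . b n], [B → . x - T], [B' → . B] }  — shift
  I1: { [B → - . x A] }  — shift
  I2: { [B' → B .] }  — accept
  I3: { [B → b . n] }  — shift
  I4: { [B → x . - T] }  — shift
  I5: { [A → . b], [B → x - . T], [T → . A], [T → . b], [T → . x -] }  — shift
  I6: { [T → A .] }  — reduce
  I7: { [B → x - T .] }  — reduce
  I8: { [A → b .], [T → b .] }  — 2 reduces
  I9: { [T → x . -] }  — shift
  I10: { [T → x - .] }  — reduce
  I11: { [B → b n .] }  — reduce
  I12: { [A → . b], [B → - x . A] }  — shift
  I13: { [B → - x A .] }  — reduce
  I14: { [A → b .] }  — reduce

No state contains both a complete item and a shift item.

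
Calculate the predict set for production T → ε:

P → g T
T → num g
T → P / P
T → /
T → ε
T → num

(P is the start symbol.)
{ $, '/' }

PREDICT(T → ε) = (FIRST(RHS) \ {ε}) ∪ (FOLLOW(T) if ε ∈ FIRST(RHS), i.e. RHS ⇒* ε)
The right-hand side is ε (FIRST(ε) = { ε }), so the predict set is FOLLOW(T) = { $, '/' }
PREDICT(T → ε) = { $, '/' }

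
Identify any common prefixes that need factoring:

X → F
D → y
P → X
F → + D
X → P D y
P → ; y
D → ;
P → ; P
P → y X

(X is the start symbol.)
Left-factoring is needed when two productions for the same non-terminal
share a common prefix on the right-hand side.

Productions for X:
  X → F
  X → P D y
Productions for D:
  D → y
  D → ;
Productions for P:
  P → X
  P → ; y
  P → ; P
  P → y X

Found common prefix ';' in productions for P

Answer: Yes, P has productions with common prefix ';'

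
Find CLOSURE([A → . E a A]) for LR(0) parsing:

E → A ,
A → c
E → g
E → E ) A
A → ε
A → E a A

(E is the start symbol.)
{ [A → . E a A], [A → . c], [A → .], [E → . A ,], [E → . E ) A], [E → . g] }

To compute CLOSURE, for each item [A → α.Bβ] where B is a non-terminal, add [B → .γ] for all productions B → γ; repeat for the newly added items until nothing changes.

Start with: [A → . E a A]
  [A → . E a A] has the dot before E: add [E → . A ,], [E → . g], [E → . E ) A]
  [E → . A ,] has the dot before A: add [A → . c], [A → .]
No further items can be added.

CLOSURE = { [A → . E a A], [A → . c], [A → .], [E → . A ,], [E → . E ) A], [E → . g] }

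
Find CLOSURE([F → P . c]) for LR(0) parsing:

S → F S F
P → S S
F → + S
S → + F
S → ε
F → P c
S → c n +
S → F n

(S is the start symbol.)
To compute CLOSURE, for each item [A → α.Bβ] where B is a non-terminal, add [B → .γ] for all productions B → γ; repeat for the newly added items until nothing changes.

Start with: [F → P . c]
The dot precedes the terminal c, so nothing is added.

CLOSURE = { [F → P . c] }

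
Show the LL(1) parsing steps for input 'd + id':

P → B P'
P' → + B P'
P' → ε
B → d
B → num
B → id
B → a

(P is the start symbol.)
LL(1) parsing maintains a stack (initially the start symbol over $) and the input. At each step: if the stack top is a terminal, match it against the current input token; if it is a non-terminal N, replace it with the RHS of M[N, lookahead] (the unique production whose predict set contains the lookahead).

Stack is shown with the top on the left.

Stack     Input     Action
--------------------------
P $       d + id $  output P → B P'
B P' $    d + id $  output B → d
d P' $    d + id $  match 'd'
P' $      + id $    output P' → + B P'
+ B P' $  + id $    match '+'
B P' $    id $      output B → id
id P' $   id $      match 'id'
P' $      $         output P' → ε
$         $         accept

The string is accepted.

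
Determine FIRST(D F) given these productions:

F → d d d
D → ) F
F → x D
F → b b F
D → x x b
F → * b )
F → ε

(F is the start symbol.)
FIRST sets of the non-terminals involved (from the grammar, by fixed-point iteration):
  FIRST(D) = { ')', 'x' }

To compute FIRST(D F), process the symbols left to right:
Symbol D is a non-terminal. Add FIRST(D) \ {ε} = { ')', 'x' }
D is not nullable (ε ∉ FIRST(D)), so stop here.
FIRST(D F) = { ')', 'x' }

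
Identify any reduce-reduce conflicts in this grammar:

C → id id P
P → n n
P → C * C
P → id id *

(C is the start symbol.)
Augment with C' → C and build the canonical LR(0) collection (I0 = CLOSURE({[C' → . C]}), then GOTO on every symbol after a dot until no new states appear). It has 13 states:
  I0: { [C → . id id P], [C' → . C] }  — shift
  I1: { [C' → C .] }  — accept
  I2: { [C → id . id P] }  — shift
  I3: { [C → . id id P], [C → id id . P], [P → . C * C], [P → . id id *], [P → . n n] }  — shift
  I4: { [P → C . * C] }  — shift
  I5: { [C → id id P .] }  — reduce
  I6: { [C → id . id P], [P → id . id *] }  — shift
  I7: { [P → n . n] }  — shift
  I8: { [P → n n .] }  — reduce
  I9: { [C → . id id P], [C → id id . P], [P → . C * C], [P → . id id *], [P → . n n], [P → id id . *] }  — shift
  I10: { [P → id id * .] }  — reduce
  I11: { [C → . id id P], [P → C * . C] }  — shift
  I12: { [P → C * C .] }  — reduce

No state contains more than one complete item.

Answer: No reduce-reduce conflicts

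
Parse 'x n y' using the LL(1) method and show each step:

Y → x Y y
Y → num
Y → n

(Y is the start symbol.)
Stack is shown with the top on the left.

Stack    Input    Action
------------------------
Y $      x n y $  output Y → x Y y
x Y y $  x n y $  match 'x'
Y y $    n y $    output Y → n
n y $    n y $    match 'n'
y $      y $      match 'y'
$        $        accept

The string is accepted.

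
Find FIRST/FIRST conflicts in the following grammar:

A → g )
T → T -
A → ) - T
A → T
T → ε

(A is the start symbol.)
FIRST sets of the non-terminals at (or reachable through a nullable prefix from) the front of some alternative:
  FIRST(T) = { '-', ε }

Productions for A:
  A → g ): FIRST = { 'g' }
  A → ) - T: FIRST = { ')' }
  A → T: FIRST = { '-', ε }
Productions for T:
  T → T -: FIRST = { '-' }
  T → ε: FIRST = { ε }

All alternatives of each non-terminal have pairwise disjoint FIRST sets.

Answer: No FIRST/FIRST conflicts.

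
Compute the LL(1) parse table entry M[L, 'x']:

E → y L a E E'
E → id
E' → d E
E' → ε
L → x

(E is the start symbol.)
To find M[L, 'x'], we find productions for L where 'x' is in the predict set (PREDICT(N → α) = (FIRST(α) \ {ε}) ∪ (FOLLOW(N) if α ⇒* ε)).

L → x: PREDICT = { 'x' }
  'x' is in predict set, so this production goes in M[L, 'x']

M[L, 'x'] = L → x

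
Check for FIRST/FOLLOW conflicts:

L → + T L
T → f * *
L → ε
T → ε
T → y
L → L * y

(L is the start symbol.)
Yes. L → L '*' y with FOLLOW(L) on { '*' }

A FIRST/FOLLOW conflict occurs when a non-terminal N has a nullable alternative N → β (β ⇒* ε) and another alternative N → α with FIRST(α) ∩ FOLLOW(N) ≠ ∅: on such a lookahead the parser cannot decide between expanding α and letting N vanish via β.

Nullable non-terminals: L, T.
FIRST sets used below: FIRST(L) = { '*', '+', ε }

L: nullable alternative(s) L → ε; FOLLOW(L) = { $, '*' }
  L → + T L: FIRST \ {ε} = { '+' } — disjoint from FOLLOW(L)
  L → ε: FIRST \ {ε} = { } — this is the only nullable alternative, skip
  L → L * y: FIRST \ {ε} = { '*', '+' } — overlaps FOLLOW(L) on { '*' }: CONFLICT

T: nullable alternative(s) T → ε; FOLLOW(T) = { $, '*', '+' }
  T → f * *: FIRST \ {ε} = { 'f' } — disjoint from FOLLOW(T)
  T → ε: FIRST \ {ε} = { } — this is the only nullable alternative, skip
  T → y: FIRST \ {ε} = { 'y' } — disjoint from FOLLOW(T)

So the grammar has 1 FIRST/FOLLOW conflict (marked CONFLICT above).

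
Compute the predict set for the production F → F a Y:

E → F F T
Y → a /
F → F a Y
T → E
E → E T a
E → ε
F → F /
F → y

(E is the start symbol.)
{ 'y' }

PREDICT(F → F a Y) = (FIRST(RHS) \ {ε}) ∪ (FOLLOW(F) if ε ∈ FIRST(RHS), i.e. RHS ⇒* ε)
FIRST(F) = { 'y' }
FIRST(F a Y) = { 'y' }
ε ∉ FIRST(F a Y), so FOLLOW(F) is not added.
PREDICT(F → F a Y) = { 'y' }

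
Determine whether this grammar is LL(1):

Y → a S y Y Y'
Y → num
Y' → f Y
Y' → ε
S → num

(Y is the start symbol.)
No. Predict set conflict for Y': { 'f' }

A grammar is LL(1) if for each non-terminal N with multiple productions, the predict sets of those productions are pairwise disjoint, where PREDICT(N → α) = (FIRST(α) \ {ε}) ∪ (FOLLOW(N) if α ⇒* ε).

Relevant sets:
  FOLLOW(Y') = { $, 'f' }

For Y:
  PREDICT(Y → a S y Y Y') = { 'a' }
  PREDICT(Y → num) = { 'num' }
For Y':
  PREDICT(Y' → f Y) = { 'f' }
  PREDICT(Y' → ε) = { $, 'f' }
S has a single production, so nothing to check there.

Conflict found: Predict set conflict for Y': { 'f' }
The grammar is NOT LL(1).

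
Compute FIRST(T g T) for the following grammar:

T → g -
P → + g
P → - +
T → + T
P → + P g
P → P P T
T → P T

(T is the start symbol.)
{ '+', '-', 'g' }

FIRST sets of the non-terminals involved (from the grammar, by fixed-point iteration):
  FIRST(T) = { '+', '-', 'g' }

To compute FIRST(T g T), process the symbols left to right:
Symbol T is a non-terminal. Add FIRST(T) \ {ε} = { '+', '-', 'g' }
T is not nullable (ε ∉ FIRST(T)), so stop here.
FIRST(T g T) = { '+', '-', 'g' }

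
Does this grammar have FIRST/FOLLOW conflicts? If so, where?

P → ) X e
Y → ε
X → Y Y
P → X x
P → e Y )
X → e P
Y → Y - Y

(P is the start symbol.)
Yes. Y → Y '-' Y with FOLLOW(Y) on { '-' }; X → e P with FOLLOW(X) on { 'e' }

A FIRST/FOLLOW conflict occurs when a non-terminal N has a nullable alternative N → β (β ⇒* ε) and another alternative N → α with FIRST(α) ∩ FOLLOW(N) ≠ ∅: on such a lookahead the parser cannot decide between expanding α and letting N vanish via β.

Nullable non-terminals: X, Y.
FIRST sets used below: FIRST(Y) = { '-', ε }

X: nullable alternative(s) X → Y Y; FOLLOW(X) = { 'e', 'x' }
  X → Y Y: FIRST \ {ε} = { '-' } — this is the only nullable alternative, skip
  X → e P: FIRST \ {ε} = { 'e' } — overlaps FOLLOW(X) on { 'e' }: CONFLICT

Y: nullable alternative(s) Y → ε; FOLLOW(Y) = { ')', '-', 'e', 'x' }
  Y → ε: FIRST \ {ε} = { } — this is the only nullable alternative, skip
  Y → Y - Y: FIRST \ {ε} = { '-' } — overlaps FOLLOW(Y) on { '-' }: CONFLICT

P has no nullable alternative, so no FIRST/FOLLOW check is needed there.

So the grammar has 2 FIRST/FOLLOW conflicts (marked CONFLICT above).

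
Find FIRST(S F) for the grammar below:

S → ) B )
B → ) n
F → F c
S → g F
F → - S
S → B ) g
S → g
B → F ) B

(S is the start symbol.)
{ ')', '-', 'g' }

FIRST sets of the non-terminals involved (from the grammar, by fixed-point iteration):
  FIRST(S) = { ')', '-', 'g' }

To compute FIRST(S F), process the symbols left to right:
Symbol S is a non-terminal. Add FIRST(S) \ {ε} = { ')', '-', 'g' }
S is not nullable (ε ∉ FIRST(S)), so stop here.
FIRST(S F) = { ')', '-', 'g' }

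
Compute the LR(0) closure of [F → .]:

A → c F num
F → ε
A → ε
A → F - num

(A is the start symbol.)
{ [F → .] }

Start with: [F → .]
The dot is at the end, so nothing is added.

CLOSURE = { [F → .] }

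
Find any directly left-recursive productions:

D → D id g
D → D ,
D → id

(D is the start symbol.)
D → D id g: LEFT RECURSIVE (starts with D)
D → D ,: LEFT RECURSIVE (starts with D)
D → id: starts with id

The grammar has direct left recursion on: D.

Answer: Yes, D is left-recursive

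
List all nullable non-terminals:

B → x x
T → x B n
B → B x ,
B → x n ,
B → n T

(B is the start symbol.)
None

A non-terminal is nullable if it can derive ε (the empty string): either it has an ε-production, or it has a production whose right-hand side consists entirely of nullable non-terminals.

There are no ε-productions, so no non-terminal can derive ε.
No non-terminals are nullable.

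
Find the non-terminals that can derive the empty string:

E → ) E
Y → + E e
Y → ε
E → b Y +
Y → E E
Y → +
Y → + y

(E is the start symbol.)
A non-terminal is nullable if it can derive ε (the empty string): either it has an ε-production, or it has a production whose right-hand side consists entirely of nullable non-terminals.

ε-productions: Y → ε
So Y is immediately nullable.
No further non-terminal can be added: every production for the remaining non-terminals contains a terminal or a non-nullable non-terminal.
Nullable = { 'Y' }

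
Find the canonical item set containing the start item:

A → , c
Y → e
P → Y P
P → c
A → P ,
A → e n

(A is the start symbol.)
First, augment the grammar with A' → A
I₀ = CLOSURE({ [A' → . A] }):
  [A' → . A] has the dot before A: add [A → . , c], [A → . P ,], [A → . e n]
  [A → . P ,] has the dot before P: add [P → . Y P], [P → . c]
  [P → . Y P] has the dot before Y: add [Y → . e]
No further items can be added.

I₀ = { [A → . , c], [A → . P ,], [A → . e n], [A' → . A], [P → . Y P], [P → . c], [Y → . e] }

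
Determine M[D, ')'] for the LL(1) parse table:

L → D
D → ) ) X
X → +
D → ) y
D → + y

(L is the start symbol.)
D → ) ) X, D → ) y

To find M[D, ')'], we find productions for D where ')' is in the predict set (PREDICT(N → α) = (FIRST(α) \ {ε}) ∪ (FOLLOW(N) if α ⇒* ε)).

D → ) ) X: PREDICT = { ')' }
  ')' is in predict set, so this production goes in M[D, ')']
D → ) y: PREDICT = { ')' }
  ')' is in predict set, so this production goes in M[D, ')']
D → + y: PREDICT = { '+' }

M[D, ')'] = D → ) ) X, D → ) y  (a multiply-defined cell — the grammar is not LL(1))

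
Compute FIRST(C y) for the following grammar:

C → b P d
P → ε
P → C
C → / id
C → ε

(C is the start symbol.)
{ '/', 'b', 'y' }

FIRST sets of the non-terminals involved (from the grammar, by fixed-point iteration):
  FIRST(C) = { '/', 'b', ε }

To compute FIRST(C y), process the symbols left to right:
Symbol C is a non-terminal. Add FIRST(C) \ {ε} = { '/', 'b' }
C is nullable (ε ∈ FIRST(C)), continue to the next symbol.
Symbol y is a terminal. Add 'y' and stop.
FIRST(C y) = { '/', 'b', 'y' }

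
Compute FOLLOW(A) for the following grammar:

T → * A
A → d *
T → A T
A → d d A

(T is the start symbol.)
{ $, '*', 'd' }

To compute FOLLOW(A), find every occurrence of A on a right-hand side N → α A β: add FIRST(β) \ {ε}, and if β is empty or nullable also add FOLLOW(N). Iterate to a fixed point.

In T → * A: A is at the end, add FOLLOW(T)
In T → A T: A is followed by T, add FIRST(T) \ {ε} = { '*', 'd' }
In A → d d A: A is at the end; this adds FOLLOW(A) to itself — nothing new

The FOLLOW sets referred to above (computed the same way, to a fixed point):
  FOLLOW(T) = { $ }

Taking the union: FOLLOW(A) = { $, '*', 'd' }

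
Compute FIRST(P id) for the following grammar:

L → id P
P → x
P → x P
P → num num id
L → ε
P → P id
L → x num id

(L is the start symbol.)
{ 'num', 'x' }

FIRST sets of the non-terminals involved (from the grammar, by fixed-point iteration):
  FIRST(P) = { 'num', 'x' }

To compute FIRST(P id), process the symbols left to right:
Symbol P is a non-terminal. Add FIRST(P) \ {ε} = { 'num', 'x' }
P is not nullable (ε ∉ FIRST(P)), so stop here.
FIRST(P id) = { 'num', 'x' }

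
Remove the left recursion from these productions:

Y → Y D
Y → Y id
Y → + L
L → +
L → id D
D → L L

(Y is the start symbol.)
Y is directly left-recursive. The standard transformation for
  A → A α₁ | ... | A α_m | β₁ | ... | β_n
is
  A  → β₁ A' | ... | β_n A'
  A' → α₁ A' | ... | α_m A' | ε

Y → + L becomes Y → + L Y'
Y → Y D becomes Y' → D Y'
Y → Y id becomes Y' → id Y'
Add Y' → ε

Productions for other non-terminals are unchanged:
  L → +
  L → id D
  D → L L

Resulting grammar:
Y → + L Y'
Y' → D Y'
Y' → id Y'
Y' → ε
L → +
L → id D
D → L L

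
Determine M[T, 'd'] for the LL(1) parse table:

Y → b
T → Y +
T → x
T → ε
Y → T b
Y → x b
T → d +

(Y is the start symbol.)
T → Y +, T → d +

To find M[T, 'd'], we find productions for T where 'd' is in the predict set (PREDICT(N → α) = (FIRST(α) \ {ε}) ∪ (FOLLOW(N) if α ⇒* ε)).

Relevant sets:
  FIRST(Y) = { 'b', 'd', 'x' }
  FOLLOW(T) = { 'b' }

T → Y +: PREDICT = { 'b', 'd', 'x' }
  'd' is in predict set, so this production goes in M[T, 'd']
T → x: PREDICT = { 'x' }
T → ε: PREDICT = { 'b' }
T → d +: PREDICT = { 'd' }
  'd' is in predict set, so this production goes in M[T, 'd']

M[T, 'd'] = T → Y +, T → d +  (a multiply-defined cell — the grammar is not LL(1))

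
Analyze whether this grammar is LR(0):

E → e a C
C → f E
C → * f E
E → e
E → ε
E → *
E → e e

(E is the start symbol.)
Augment with E' → E and build the canonical LR(0) collection (I0 = CLOSURE({[E' → . E]}), then GOTO on every symbol after a dot until no new states appear). It has 12 states:
  I0: { [E → . *], [E → . e a C], [E → . e e], [E → . e], [E → .], [E' → . E] }  — shift, reduce
  I1: { [E → * .] }  — reduce
  I2: { [E' → E .] }  — accept
  I3: { [E → e . a C], [E → e . e], [E → e .] }  — shift, reduce
  I4: { [C → . * f E], [C → . f E], [E → e a . C] }  — shift
  I5: { [E → e e .] }  — reduce
  I6: { [C → * . f E] }  — shift
  I7: { [E → e a C .] }  — reduce
  I8: { [C → f . E], [E → . *], [E → . e a C], [E → . e e], [E → . e], [E → .] }  — shift, reduce
  I9: { [C → f E .] }  — reduce
  I10: { [C → * f . E], [E → . *], [E → . e a C], [E → . e e], [E → . e], [E → .] }  — shift, reduce
  I11: { [C → * f E .] }  — reduce

Conflict in state I0:
  Shift-reduce conflict between [E → .] and [E → . *]
So the grammar is NOT LR(0).

Answer: No. Shift-reduce conflict between [E → .] and [E → . *]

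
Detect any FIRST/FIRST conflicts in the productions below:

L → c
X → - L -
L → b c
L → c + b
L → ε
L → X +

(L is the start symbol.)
Yes. L → c / L → c '+' b on { 'c' }

FIRST sets of the non-terminals at (or reachable through a nullable prefix from) the front of some alternative:
  FIRST(X) = { '-' }

Productions for L:
  L → c: FIRST = { 'c' }
  L → b c: FIRST = { 'b' }
  L → c + b: FIRST = { 'c' }
  L → ε: FIRST = { ε }
  L → X +: FIRST = { '-' }
X has only one production, so no FIRST/FIRST conflict is possible there.

Conflict for L: L → c and L → c + b
  Overlap: { 'c' }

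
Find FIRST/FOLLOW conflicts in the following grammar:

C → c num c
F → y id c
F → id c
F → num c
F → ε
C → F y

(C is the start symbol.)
Nullable non-terminals: F.

F: nullable alternative(s) F → ε; FOLLOW(F) = { 'y' }
  F → y id c: FIRST \ {ε} = { 'y' } — overlaps FOLLOW(F) on { 'y' }: CONFLICT
  F → id c: FIRST \ {ε} = { 'id' } — disjoint from FOLLOW(F)
  F → num c: FIRST \ {ε} = { 'num' } — disjoint from FOLLOW(F)
  F → ε: FIRST \ {ε} = { } — this is the only nullable alternative, skip

C has no nullable alternative, so no FIRST/FOLLOW check is needed there.

So the grammar has 1 FIRST/FOLLOW conflict (marked CONFLICT above).

Answer: Yes. F → y id c with FOLLOW(F) on { 'y' }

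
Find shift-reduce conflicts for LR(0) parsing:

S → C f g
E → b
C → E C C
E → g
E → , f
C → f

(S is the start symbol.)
A shift-reduce conflict occurs when an LR(0) state has both:
  - a complete (reduce) item [A → α .] (dot at the end), and
  - a shift item [B → β . c γ] (dot before a terminal).

Augment with S' → S and build the canonical LR(0) collection (I0 = CLOSURE({[S' → . S]}), then GOTO on every symbol after a dot until no new states appear). It has 13 states:
  I0: { [C → . E C C], [C → . f], [E → . , f], [E → . b], [E → . g], [S → . C f g], [S' → . S] }  — shift
  I1: { [E → , . f] }  — shift
  I2: { [S → C . f g] }  — shift
  I3: { [C → . E C C], [C → . f], [C → E . C C], [E → . , f], [E → . b], [E → . g] }  — shift
  I4: { [S' → S .] }  — accept
  I5: { [E → b .] }  — reduce
  I6: { [C → f .] }  — reduce
  I7: { [E → g .] }  — reduce
  I8: { [C → . E C C], [C → . f], [C → E C . C], [E → . , f], [E → . b], [E → . g] }  — shift
  I9: { [C → E C C .] }  — reduce
  I10: { [S → C f . g] }  — shift
  I11: { [S → C f g .] }  — reduce
  I12: { [E → , f .] }  — reduce

No state contains both a complete item and a shift item.

Answer: No shift-reduce conflicts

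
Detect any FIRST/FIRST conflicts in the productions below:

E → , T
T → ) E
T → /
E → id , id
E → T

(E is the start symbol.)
No FIRST/FIRST conflicts.

A FIRST/FIRST conflict occurs when two productions N → α and N → β for the same non-terminal have FIRST(α) ∩ FIRST(β) ≠ ∅ (with ε ∈ FIRST of a nullable right-hand side, so two nullable alternatives also conflict).

FIRST sets of the non-terminals at (or reachable through a nullable prefix from) the front of some alternative:
  FIRST(T) = { ')', '/' }

Productions for E:
  E → , T: FIRST = { ',' }
  E → id , id: FIRST = { 'id' }
  E → T: FIRST = { ')', '/' }
Productions for T:
  T → ) E: FIRST = { ')' }
  T → /: FIRST = { '/' }

All alternatives of each non-terminal have pairwise disjoint FIRST sets.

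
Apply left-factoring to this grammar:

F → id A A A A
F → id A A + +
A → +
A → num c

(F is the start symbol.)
Left-factoring transforms A → αβ₁ | αβ₂ into A → αA' and A' → β₁ | β₂
(α is the longest common prefix among the alternatives). Repeat until
no nonterminal has two alternatives with a common prefix.

Round 1: F has alternatives sharing prefix 'id A A'. Introduce F': F → id A A F'
  Add: F' → A A
  Add: F' → + +

No remaining common prefixes — done.

Resulting grammar:
F → id A A F'
F' → A A
F' → + +
A → +
A → num c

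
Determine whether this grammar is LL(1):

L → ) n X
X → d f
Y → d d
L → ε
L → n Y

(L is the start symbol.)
Yes, the grammar is LL(1).

A grammar is LL(1) if for each non-terminal N with multiple productions, the predict sets of those productions are pairwise disjoint, where PREDICT(N → α) = (FIRST(α) \ {ε}) ∪ (FOLLOW(N) if α ⇒* ε).

Relevant sets:
  FOLLOW(L) = { $ }

For L:
  PREDICT(L → ')' n X) = { ')' }
  PREDICT(L → ε) = { $ }
  PREDICT(L → n Y) = { 'n' }
X, Y have a single production, so nothing to check there.

All predict sets are disjoint. The grammar IS LL(1).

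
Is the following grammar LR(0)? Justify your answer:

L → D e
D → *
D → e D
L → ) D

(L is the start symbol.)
A grammar is LR(0) if no state in the canonical LR(0) collection has:
  - both a shift item (dot before a terminal) and a complete item (shift-reduce conflict), or
  - two or more complete items (reduce-reduce conflict; the accept item [L' → L .] counts as a complete item here).

Augment with L' → L and build the canonical LR(0) collection (I0 = CLOSURE({[L' → . L]}), then GOTO on every symbol after a dot until no new states appear). It has 9 states:
  I0: { [D → . *], [D → . e D], [L → . ) D], [L → . D e], [L' → . L] }  — shift
  I1: { [D → . *], [D → . e D], [L → ) . D] }  — shift
  I2: { [D → * .] }  — reduce
  I3: { [L → D . e] }  — shift
  I4: { [L' → L .] }  — accept
  I5: { [D → . *], [D → . e D], [D → e . D] }  — shift
  I6: { [D → e D .] }  — reduce
  I7: { [L → D e .] }  — reduce
  I8: { [L → ) D .] }  — reduce

Every state is either a pure shift/goto state or contains exactly one complete item and nothing to shift — no conflicts. The grammar is LR(0).

Answer: Yes, the grammar is LR(0)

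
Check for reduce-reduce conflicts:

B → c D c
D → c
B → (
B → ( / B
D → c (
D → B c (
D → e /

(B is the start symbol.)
Yes — I9: [B → ( .] vs [D → c ( .]

A reduce-reduce conflict occurs when an LR(0) state has two complete items [A → α .] and [B → β .] — both call for a reduction, and with no lookahead the parser cannot choose between them.

Augment with B' → B and build the canonical LR(0) collection (I0 = CLOSURE({[B' → . B]}), then GOTO on every symbol after a dot until no new states appear). It has 15 states:
  I0: { [B → . ( / B], [B → . (], [B → . c D c], [B' → . B] }  — shift
  I1: { [B → ( . / B], [B → ( .] }  — shift, reduce
  I2: { [B' → B .] }  — accept
  I3: { [B → . ( / B], [B → . (], [B → . c D c], [B → c . D c], [D → . B c (], [D → . c (], [D → . c], [D → . e /] }  — shift
  I4: { [D → B . c (] }  — shift
  I5: { [B → c D . c] }  — shift
  I6: { [B → . ( / B], [B → . (], [B → . c D c], [B → c . D c], [D → . B c (], [D → . c (], [D → . c], [D → . e /], [D → c . (], [D → c .] }  — shift, reduce
  I7: { [D → e . /] }  — shift
  I8: { [D → e / .] }  — reduce
  I9: { [B → ( . / B], [B → ( .], [D → c ( .] }  — shift, 2 reduces
  I10: { [B → ( / . B], [B → . ( / B], [B → . (], [B → . c D c] }  — shift
  I11: { [B → ( / B .] }  — reduce
  I12: { [B → c D c .] }  — reduce
  I13: { [D → B c . (] }  — shift
  I14: { [D → B c ( .] }  — reduce

I9 contains complete items [B → ( .], [D → c ( .] — reduce-reduce conflict.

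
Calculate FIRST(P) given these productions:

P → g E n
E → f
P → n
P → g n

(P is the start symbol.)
{ 'g', 'n' }

To compute FIRST(P), examine every production with P on the left-hand side, reading each right-hand side left to right until a non-nullable symbol is reached.

From P → g E n:
  - g is a terminal: add 'g' and stop
From P → n:
  - n is a terminal: add 'n' and stop
From P → g n:
  - g is a terminal: add 'g' and stop

Collecting: FIRST(P) = { 'g', 'n' }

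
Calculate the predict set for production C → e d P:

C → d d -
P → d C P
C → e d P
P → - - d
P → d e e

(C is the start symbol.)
PREDICT(C → e d P) = (FIRST(RHS) \ {ε}) ∪ (FOLLOW(C) if ε ∈ FIRST(RHS), i.e. RHS ⇒* ε)
FIRST(e d P) = { 'e' }
ε ∉ FIRST(e d P), so FOLLOW(C) is not added.
PREDICT(C → e d P) = { 'e' }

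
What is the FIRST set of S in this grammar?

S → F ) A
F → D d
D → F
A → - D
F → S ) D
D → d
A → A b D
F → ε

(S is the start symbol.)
{ ')', 'd' }

To compute FIRST(S), examine every production with S on the left-hand side, reading each right-hand side left to right until a non-nullable symbol is reached.

FIRST sets of the other non-terminals involved (by the same procedure, iterated to a fixed point):
  FIRST(F) = { ')', 'd', ε }

From S → F ) A:
  - F is a non-terminal: add FIRST(F) \ {ε} = { ')', 'd' }
    F is nullable, so continue to the next symbol
  - ')' is a terminal: add ')' and stop

Collecting: FIRST(S) = { ')', 'd' }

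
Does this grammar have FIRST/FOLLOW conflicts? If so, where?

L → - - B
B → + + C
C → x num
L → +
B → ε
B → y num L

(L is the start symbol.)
No FIRST/FOLLOW conflicts.

A FIRST/FOLLOW conflict occurs when a non-terminal N has a nullable alternative N → β (β ⇒* ε) and another alternative N → α with FIRST(α) ∩ FOLLOW(N) ≠ ∅: on such a lookahead the parser cannot decide between expanding α and letting N vanish via β.

Nullable non-terminals: B.

B: nullable alternative(s) B → ε; FOLLOW(B) = { $ }
  B → + + C: FIRST \ {ε} = { '+' } — disjoint from FOLLOW(B)
  B → ε: FIRST \ {ε} = { } — this is the only nullable alternative, skip
  B → y num L: FIRST \ {ε} = { 'y' } — disjoint from FOLLOW(B)

C, L have no nullable alternative, so no FIRST/FOLLOW check is needed there.

No FIRST/FOLLOW conflicts found.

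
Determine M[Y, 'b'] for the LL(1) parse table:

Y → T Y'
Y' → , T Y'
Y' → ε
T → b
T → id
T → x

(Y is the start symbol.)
To find M[Y, 'b'], we find productions for Y where 'b' is in the predict set (PREDICT(N → α) = (FIRST(α) \ {ε}) ∪ (FOLLOW(N) if α ⇒* ε)).

Relevant sets:
  FIRST(T) = { 'b', 'id', 'x' }

Y → T Y': PREDICT = { 'b', 'id', 'x' }
  'b' is in predict set, so this production goes in M[Y, 'b']

M[Y, 'b'] = Y → T Y'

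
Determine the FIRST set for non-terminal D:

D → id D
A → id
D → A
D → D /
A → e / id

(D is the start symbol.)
{ 'e', 'id' }

To compute FIRST(D), examine every production with D on the left-hand side, reading each right-hand side left to right until a non-nullable symbol is reached.

FIRST sets of the other non-terminals involved (by the same procedure, iterated to a fixed point):
  FIRST(A) = { 'e', 'id' }

From D → id D:
  - id is a terminal: add 'id' and stop
From D → A:
  - A is a non-terminal: add FIRST(A) \ {ε} = { 'e', 'id' }
    A is not nullable, so stop
From D → D /:
  - D is the symbol being defined: contributes nothing new
    D is not nullable, so stop

Collecting: FIRST(D) = { 'e', 'id' }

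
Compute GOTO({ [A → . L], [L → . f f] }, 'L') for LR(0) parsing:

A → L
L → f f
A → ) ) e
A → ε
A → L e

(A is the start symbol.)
GOTO(I, 'L') = CLOSURE({ [A → αX.β] : [A → α.Xβ] ∈ I, X = 'L' })

Items with dot before 'L', with the dot advanced:
  [A → . L] → [A → L .]
Closure adds nothing (no advanced item has the dot before a non-terminal).

GOTO = { [A → L .] }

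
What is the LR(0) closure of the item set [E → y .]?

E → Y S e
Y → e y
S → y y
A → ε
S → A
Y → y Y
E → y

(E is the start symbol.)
To compute CLOSURE, for each item [A → α.Bβ] where B is a non-terminal, add [B → .γ] for all productions B → γ; repeat for the newly added items until nothing changes.

Start with: [E → y .]
The dot is at the end, so nothing is added.

CLOSURE = { [E → y .] }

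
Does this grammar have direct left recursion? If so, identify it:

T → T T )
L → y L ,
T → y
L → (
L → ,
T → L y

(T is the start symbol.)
Direct left recursion occurs when N → N α for some non-terminal N (the right-hand side begins with the left-hand side itself).

T → T T ): LEFT RECURSIVE (starts with T)
L → y L ,: starts with y
T → y: starts with y
L → (: starts with '('
L → ,: starts with ','
T → L y: starts with L

The grammar has direct left recursion on: T.

Answer: Yes, T is left-recursive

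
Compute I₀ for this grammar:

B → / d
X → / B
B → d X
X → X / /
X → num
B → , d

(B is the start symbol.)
First, augment the grammar with B' → B
I₀ = CLOSURE({ [B' → . B] }):
  [B' → . B] has the dot before B: add [B → . / d], [B → . d X], [B → . , d]
No further items can be added.

I₀ = { [B → . , d], [B → . / d], [B → . d X], [B' → . B] }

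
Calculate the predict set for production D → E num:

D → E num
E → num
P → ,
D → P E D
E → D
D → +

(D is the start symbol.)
{ '+', ',', 'num' }

PREDICT(D → E num) = (FIRST(RHS) \ {ε}) ∪ (FOLLOW(D) if ε ∈ FIRST(RHS), i.e. RHS ⇒* ε)
FIRST(E) = { '+', ',', 'num' }
FIRST(E num) = { '+', ',', 'num' }
ε ∉ FIRST(E num), so FOLLOW(D) is not added.
PREDICT(D → E num) = { '+', ',', 'num' }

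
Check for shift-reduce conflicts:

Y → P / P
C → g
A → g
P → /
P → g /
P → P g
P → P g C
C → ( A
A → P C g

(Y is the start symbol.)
Augment with Y' → Y and build the canonical LR(0) collection (I0 = CLOSURE({[Y' → . Y]}), then GOTO on every symbol after a dot until no new states appear). It has 18 states:
  I0: { [P → . /], [P → . P g C], [P → . P g], [P → . g /], [Y → . P / P], [Y' → . Y] }  — shift
  I1: { [P → / .] }  — reduce
  I2: { [P → P . g C], [P → P . g], [Y → P . / P] }  — shift
  I3: { [Y' → Y .] }  — accept
  I4: { [P → g . /] }  — shift
  I5: { [P → g / .] }  — reduce
  I6: { [P → . /], [P → . P g C], [P → . P g], [P → . g /], [Y → P / . P] }  — shift
  I7: { [C → . ( A], [C → . g], [P → P g . C], [P → P g .] }  — shift, reduce
  I8: { [A → . P C g], [A → . g], [C → ( . A], [P → . /], [P → . P g C], [P → . P g], [P → . g /] }  — shift
  I9: { [P → P g C .] }  — reduce
  I10: { [C → g .] }  — reduce
  I11: { [C → ( A .] }  — reduce
  I12: { [A → P . C g], [C → . ( A], [C → . g], [P → P . g C], [P → P . g] }  — shift
  I13: { [A → g .], [P → g . /] }  — shift, reduce
  I14: { [A → P C . g] }  — shift
  I15: { [C → . ( A], [C → . g], [C → g .], [P → P g . C], [P → P g .] }  — shift, 2 reduces
  I16: { [A → P C g .] }  — reduce
  I17: { [P → P . g C], [P → P . g], [Y → P / P .] }  — shift, reduce

I7 contains reduce item [P → P g .] and shift items [C → . ( A], [C → . g] — shift-reduce conflict.
I13 contains reduce item [A → g .] and shift item [P → g . /] — shift-reduce conflict.
I15 contains reduce items [C → g .], [P → P g .] and shift items [C → . ( A], [C → . g] — shift-reduce conflict.
I17 contains reduce item [Y → P / P .] and shift items [P → P . g], [P → P . g C] — shift-reduce conflict.

Answer: Yes — I7: [P → P g .] vs [C → . ( A]; I13: [A → g .] vs [P → g . /]; I15: [C → g .] vs [C → . ( A]; I17: [Y → P / P .] vs [P → P . g]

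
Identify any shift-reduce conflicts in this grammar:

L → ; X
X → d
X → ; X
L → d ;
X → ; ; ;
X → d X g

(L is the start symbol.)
Yes — I7: [X → d .] vs [X → . ; ; ;]; I12: [X → ; ; ; .] vs [X → . ; ; ;]

A shift-reduce conflict occurs when an LR(0) state has both:
  - a complete (reduce) item [A → α .] (dot at the end), and
  - a shift item [B → β . c γ] (dot before a terminal).

Augment with L' → L and build the canonical LR(0) collection (I0 = CLOSURE({[L' → . L]}), then GOTO on every symbol after a dot until no new states appear). It has 13 states:
  I0: { [L → . ; X], [L → . d ;], [L' → . L] }  — shift
  I1: { [L → ; . X], [X → . ; ; ;], [X → . ; X], [X → . d X g], [X → . d] }  — shift
  I2: { [L' → L .] }  — accept
  I3: { [L → d . ;] }  — shift
  I4: { [L → d ; .] }  — reduce
  I5: { [X → . ; ; ;], [X → . ; X], [X → . d X g], [X → . d], [X → ; . ; ;], [X → ; . X] }  — shift
  I6: { [L → ; X .] }  — reduce
  I7: { [X → . ; ; ;], [X → . ; X], [X → . d X g], [X → . d], [X → d . X g], [X → d .] }  — shift, reduce
  I8: { [X → d X . g] }  — shift
  I9: { [X → d X g .] }  — reduce
  I10: { [X → . ; ; ;], [X → . ; X], [X → . d X g], [X → . d], [X → ; . ; ;], [X → ; . X], [X → ; ; . ;] }  — shift
  I11: { [X → ; X .] }  — reduce
  I12: { [X → . ; ; ;], [X → . ; X], [X → . d X g], [X → . d], [X → ; . ; ;], [X → ; . X], [X → ; ; . ;], [X → ; ; ; .] }  — shift, reduce

I7 contains reduce item [X → d .] and shift items [X → . ; ; ;], [X → . ; X], [X → . d], [X → . d X g] — shift-reduce conflict.
I12 contains reduce item [X → ; ; ; .] and shift items [X → . ; ; ;], [X → ; . ; ;], [X → ; ; . ;], [X → . ; X], [X → . d], [X → . d X g] — shift-reduce conflict.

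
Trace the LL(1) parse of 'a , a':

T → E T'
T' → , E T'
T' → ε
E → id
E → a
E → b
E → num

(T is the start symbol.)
LL(1) parsing maintains a stack (initially the start symbol over $) and the input. At each step: if the stack top is a terminal, match it against the current input token; if it is a non-terminal N, replace it with the RHS of M[N, lookahead] (the unique production whose predict set contains the lookahead).

Stack is shown with the top on the left.

Stack     Input    Action
-------------------------
T $       a , a $  output T → E T'
E T' $    a , a $  output E → a
a T' $    a , a $  match 'a'
T' $      , a $    output T' → , E T'
, E T' $  , a $    match ','
E T' $    a $      output E → a
a T' $    a $      match 'a'
T' $      $        output T' → ε
$         $        accept

The string is accepted.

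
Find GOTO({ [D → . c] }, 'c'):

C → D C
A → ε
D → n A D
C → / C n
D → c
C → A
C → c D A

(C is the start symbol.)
{ [D → c .] }

GOTO(I, 'c') = CLOSURE({ [A → αX.β] : [A → α.Xβ] ∈ I, X = 'c' })

Items with dot before 'c', with the dot advanced:
  [D → . c] → [D → c .]
Closure adds nothing (no advanced item has the dot before a non-terminal).

GOTO = { [D → c .] }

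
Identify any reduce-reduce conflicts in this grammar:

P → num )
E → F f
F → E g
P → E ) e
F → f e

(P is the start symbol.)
A reduce-reduce conflict occurs when an LR(0) state has two complete items [A → α .] and [B → β .] — both call for a reduction, and with no lookahead the parser cannot choose between them.

Augment with P' → P and build the canonical LR(0) collection (I0 = CLOSURE({[P' → . P]}), then GOTO on every symbol after a dot until no new states appear). It has 12 states:
  I0: { [E → . F f], [F → . E g], [F → . f e], [P → . E ) e], [P → . num )], [P' → . P] }  — shift
  I1: { [F → E . g], [P → E . ) e] }  — shift
  I2: { [E → F . f] }  — shift
  I3: { [P' → P .] }  — accept
  I4: { [F → f . e] }  — shift
  I5: { [P → num . )] }  — shift
  I6: { [P → num ) .] }  — reduce
  I7: { [F → f e .] }  — reduce
  I8: { [E → F f .] }  — reduce
  I9: { [P → E ) . e] }  — shift
  I10: { [F → E g .] }  — reduce
  I11: { [P → E ) e .] }  — reduce

No state contains more than one complete item.

Answer: No reduce-reduce conflicts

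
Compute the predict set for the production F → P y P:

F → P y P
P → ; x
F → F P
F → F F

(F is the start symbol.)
{ ';' }

PREDICT(F → P y P) = (FIRST(RHS) \ {ε}) ∪ (FOLLOW(F) if ε ∈ FIRST(RHS), i.e. RHS ⇒* ε)
FIRST(P) = { ';' }
FIRST(P y P) = { ';' }
ε ∉ FIRST(P y P), so FOLLOW(F) is not added.
PREDICT(F → P y P) = { ';' }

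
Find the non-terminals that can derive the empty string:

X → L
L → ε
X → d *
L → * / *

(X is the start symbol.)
{ 'L', 'X' }

A non-terminal is nullable if it can derive ε (the empty string): either it has an ε-production, or it has a production whose right-hand side consists entirely of nullable non-terminals.

ε-productions: L → ε
So L is immediately nullable.
X → L: every symbol on the right is nullable, so X is nullable too.
Every non-terminal is now nullable.
Nullable = { 'L', 'X' }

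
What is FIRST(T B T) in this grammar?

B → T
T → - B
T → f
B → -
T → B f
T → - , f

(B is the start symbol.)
FIRST sets of the non-terminals involved (from the grammar, by fixed-point iteration):
  FIRST(T) = { '-', 'f' }

To compute FIRST(T B T), process the symbols left to right:
Symbol T is a non-terminal. Add FIRST(T) \ {ε} = { '-', 'f' }
T is not nullable (ε ∉ FIRST(T)), so stop here.
FIRST(T B T) = { '-', 'f' }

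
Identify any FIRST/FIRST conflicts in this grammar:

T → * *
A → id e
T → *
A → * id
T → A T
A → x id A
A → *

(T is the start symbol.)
Yes. T → '*' '*' / T → '*' on { '*' }; T → '*' '*' / T → A T on { '*' }; T → '*' / T → A T on { '*' }; A → '*' id / A → '*' on { '*' }

A FIRST/FIRST conflict occurs when two productions N → α and N → β for the same non-terminal have FIRST(α) ∩ FIRST(β) ≠ ∅ (with ε ∈ FIRST of a nullable right-hand side, so two nullable alternatives also conflict).

FIRST sets of the non-terminals at (or reachable through a nullable prefix from) the front of some alternative:
  FIRST(A) = { '*', 'id', 'x' }

Productions for T:
  T → * *: FIRST = { '*' }
  T → *: FIRST = { '*' }
  T → A T: FIRST = { '*', 'id', 'x' }
Productions for A:
  A → id e: FIRST = { 'id' }
  A → * id: FIRST = { '*' }
  A → x id A: FIRST = { 'x' }
  A → *: FIRST = { '*' }

Conflict for T: T → * * and T → *
  Overlap: { '*' }
Conflict for T: T → * * and T → A T
  Overlap: { '*' }
Conflict for T: T → * and T → A T
  Overlap: { '*' }
Conflict for A: A → * id and A → *
  Overlap: { '*' }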